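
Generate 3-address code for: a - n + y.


Break into single-operator statements:
t1 = a - n
t2 = t1 + y


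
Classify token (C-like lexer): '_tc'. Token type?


Pattern: letter/underscore followed by alphanumerics, not a keyword
Type: IDENTIFIER


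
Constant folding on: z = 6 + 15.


6 + 15 = 21 at compile time
Optimized: z = 21


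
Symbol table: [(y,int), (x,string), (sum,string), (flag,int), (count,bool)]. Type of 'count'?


Lookup 'count' → type bool


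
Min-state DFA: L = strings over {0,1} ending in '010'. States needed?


Track the longest suffix of input matching a prefix of '010': 4 classes (prefixes of length 0..3)
Minimal DFA: 4 states


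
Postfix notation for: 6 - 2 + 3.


Left to right (same or higher precedence on left)
Postfix: 6 2 - 3 +


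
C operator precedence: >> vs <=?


'>>' is shift (level 8); '<=' is relational (level 7)
Higher level binds tighter
'>>' has higher precedence than '<='


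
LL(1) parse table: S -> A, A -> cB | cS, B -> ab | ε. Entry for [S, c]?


For [S, c]: 'c' ∈ FIRST(A)
Entry: S -> A


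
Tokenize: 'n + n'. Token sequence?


Scan left to right, longest-match per lexeme
Tokens: ID(n), OP(+), ID(n)


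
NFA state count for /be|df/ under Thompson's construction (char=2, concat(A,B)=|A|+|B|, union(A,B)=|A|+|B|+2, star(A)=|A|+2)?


Syntax tree has 4 char leaf(s), 1 union(s), 0 star(s)
chars contribute 4×2 = 8; each union adds +2; each star adds +2
Total: 8 + 2 + 0 = 10 states


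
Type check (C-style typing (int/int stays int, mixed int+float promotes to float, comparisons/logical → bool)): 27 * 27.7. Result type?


Operand types: int * float
Rule: mixed int/float promotes to float; int/int stays int
Result type: float


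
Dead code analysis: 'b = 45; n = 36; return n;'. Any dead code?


b is assigned but never read
Dead: 'b = 45'


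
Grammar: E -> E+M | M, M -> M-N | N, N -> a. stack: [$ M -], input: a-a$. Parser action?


no handle; shift 'a'
Action: shift


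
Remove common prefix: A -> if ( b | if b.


Common prefix: 'if'
Factored: A -> if A', A' -> ( b | b


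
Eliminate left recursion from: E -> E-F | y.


Left-recursive alternatives: E-F; non-recursive: y
Introduce E': E -> yE', E' -> -FE' | ε


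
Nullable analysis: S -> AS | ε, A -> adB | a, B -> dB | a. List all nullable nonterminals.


A nonterminal is nullable iff some alternative derives ε (directly, or every symbol in it is nullable)
Nullable: {S}


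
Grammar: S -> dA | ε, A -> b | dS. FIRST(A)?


Per alternative of A: FIRST(b) = {b}; FIRST(dS) = {d}
FIRST(A) = {b, d}


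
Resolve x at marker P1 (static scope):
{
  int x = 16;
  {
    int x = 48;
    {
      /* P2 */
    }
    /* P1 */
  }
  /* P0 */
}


x declared in the same block as P1
x = 48


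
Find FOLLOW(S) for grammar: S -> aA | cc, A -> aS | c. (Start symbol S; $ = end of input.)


$ ∈ FOLLOW(S). For each A -> αBβ: add FIRST(β)\{ε} to FOLLOW(B); if β nullable, add FOLLOW(A).
FOLLOW(S) = {$}


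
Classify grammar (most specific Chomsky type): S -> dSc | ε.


Single nonterminal LHS, but d^n c^n is not regular
Classification: Type 2 (Context-Free)


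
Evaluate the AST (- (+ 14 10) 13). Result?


Evaluate inner: (+ 14 10) = 24
Evaluate root: (- 24 13) = 11
Result: 11


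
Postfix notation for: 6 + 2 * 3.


* has higher precedence, evaluate 2*3 first
Postfix: 6 2 3 * +


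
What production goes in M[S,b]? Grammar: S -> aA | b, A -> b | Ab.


For [S, b]: 'b' ∈ FIRST(b)
Entry: S -> b


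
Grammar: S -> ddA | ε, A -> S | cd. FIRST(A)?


Per alternative of A: FIRST(S) = {d, ε}; FIRST(cd) = {c}
FIRST(A) = {c, d, ε}


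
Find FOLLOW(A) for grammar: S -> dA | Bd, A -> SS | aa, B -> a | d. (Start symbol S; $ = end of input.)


$ ∈ FOLLOW(S). For each A -> αBβ: add FIRST(β)\{ε} to FOLLOW(B); if β nullable, add FOLLOW(A).
FOLLOW(A) = {$, a, d}


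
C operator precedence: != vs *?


'*' is multiplicative (level 10); '!=' is equality (level 6)
Higher level binds tighter
'*' has higher precedence than '!='


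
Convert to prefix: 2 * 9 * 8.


left-to-right (same/higher precedence on left): tree is (* (* 2 9) 8)
Prefix: * * 2 9 8


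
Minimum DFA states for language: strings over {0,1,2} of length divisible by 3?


Track length mod 3: states 0..2, accept at 0
Minimal DFA: 3 states


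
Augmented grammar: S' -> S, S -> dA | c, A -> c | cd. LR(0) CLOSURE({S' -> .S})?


Start: S' -> .S
For each item with dot before a nonterminal B, add B -> .γ for every B-production
Closure: [S' -> .S, S -> .dA, S -> .c]


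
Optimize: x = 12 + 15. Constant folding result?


12 + 15 = 27 at compile time
Optimized: x = 27


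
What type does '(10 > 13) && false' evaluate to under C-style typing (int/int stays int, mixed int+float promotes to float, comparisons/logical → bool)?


Operand types: bool && bool
Rule: logical operators take bool operands and yield bool
Result type: bool


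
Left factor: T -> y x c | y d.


Common prefix: 'y'
Factored: T -> y T', T' -> x c | d


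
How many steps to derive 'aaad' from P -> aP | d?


Derivation: P => aP => aaP => aaaP => aaad
Steps: 4


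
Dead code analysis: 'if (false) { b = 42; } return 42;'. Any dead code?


condition is constant false, so the whole block is unreachable
Dead: 'if (false) { b = 42; }'


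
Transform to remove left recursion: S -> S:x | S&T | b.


Left-recursive alternatives: S:x, S&T; non-recursive: b
Introduce S': S -> bS', S' -> :xS' | &TS' | ε


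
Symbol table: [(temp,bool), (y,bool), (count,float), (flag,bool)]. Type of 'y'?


Lookup 'y' → type bool


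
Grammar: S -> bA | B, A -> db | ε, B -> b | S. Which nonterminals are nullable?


A nonterminal is nullable iff some alternative derives ε (directly, or every symbol in it is nullable)
Nullable: {A}


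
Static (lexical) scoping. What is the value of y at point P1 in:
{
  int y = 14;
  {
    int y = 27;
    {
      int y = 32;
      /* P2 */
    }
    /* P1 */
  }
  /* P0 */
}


y declared in the same block as P1
y = 27


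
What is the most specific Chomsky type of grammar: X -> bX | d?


Right-linear: every RHS is a terminal or a terminal followed by one nonterminal
Classification: Type 3 (Regular)


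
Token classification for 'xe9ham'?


Pattern: letter/underscore followed by alphanumerics, not a keyword
Type: IDENTIFIER


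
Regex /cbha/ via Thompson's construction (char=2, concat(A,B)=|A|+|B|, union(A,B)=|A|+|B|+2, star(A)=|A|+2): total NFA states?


Syntax tree has 4 char leaf(s), 0 union(s), 0 star(s)
chars contribute 4×2 = 8; each union adds +2; each star adds +2
Total: 8 + 0 + 0 = 8 states


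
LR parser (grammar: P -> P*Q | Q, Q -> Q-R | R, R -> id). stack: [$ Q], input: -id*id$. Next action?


shift '-' to continue Q -> Q-R
Action: shift


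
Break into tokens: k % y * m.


Scan left to right, longest-match per lexeme
Tokens: ID(k), OP(%), ID(y), OP(*), ID(m)


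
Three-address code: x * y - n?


Break into single-operator statements:
t1 = x * y
t2 = t1 - n


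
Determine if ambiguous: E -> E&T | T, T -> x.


precedence layered via separate nonterminal T: deterministic
Unambiguous


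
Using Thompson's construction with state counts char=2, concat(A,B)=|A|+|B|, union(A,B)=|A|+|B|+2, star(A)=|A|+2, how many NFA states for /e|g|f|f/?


Syntax tree has 4 char leaf(s), 3 union(s), 0 star(s)
chars contribute 4×2 = 8; each union adds +2; each star adds +2
Total: 8 + 6 + 0 = 14 states


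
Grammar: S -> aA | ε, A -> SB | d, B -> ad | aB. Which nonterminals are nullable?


A nonterminal is nullable iff some alternative derives ε (directly, or every symbol in it is nullable)
Nullable: {S}


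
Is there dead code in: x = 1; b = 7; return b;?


x is assigned but never read
Dead: 'x = 1'


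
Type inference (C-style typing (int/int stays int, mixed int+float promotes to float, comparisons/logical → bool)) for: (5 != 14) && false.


Operand types: bool && bool
Rule: logical operators take bool operands and yield bool
Result type: bool


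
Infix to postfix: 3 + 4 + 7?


Left to right (same or higher precedence on left)
Postfix: 3 4 + 7 +


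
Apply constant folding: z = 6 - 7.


6 - 7 = -1 at compile time
Optimized: z = -1


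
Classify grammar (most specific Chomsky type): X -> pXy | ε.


Single nonterminal LHS, but p^n y^n is not regular
Classification: Type 2 (Context-Free)


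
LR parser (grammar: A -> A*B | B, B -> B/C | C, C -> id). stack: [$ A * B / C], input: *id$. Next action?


handle 'B/C' on top
Action: reduce (B -> B/C)


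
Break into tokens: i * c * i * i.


Scan left to right, longest-match per lexeme
Tokens: ID(i), OP(*), ID(c), OP(*), ID(i), OP(*), ID(i)


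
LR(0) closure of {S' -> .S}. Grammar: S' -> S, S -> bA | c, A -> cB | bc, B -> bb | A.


Start: S' -> .S
For each item with dot before a nonterminal B, add B -> .γ for every B-production
Closure: [S' -> .S, S -> .bA, S -> .c]


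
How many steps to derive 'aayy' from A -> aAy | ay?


Derivation: A => aAy => aayy
Steps: 2


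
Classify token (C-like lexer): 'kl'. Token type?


Pattern: letter/underscore followed by alphanumerics, not a keyword
Type: IDENTIFIER


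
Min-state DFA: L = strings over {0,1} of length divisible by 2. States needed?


Track length mod 2: states 0..1, accept at 0
Minimal DFA: 2 states


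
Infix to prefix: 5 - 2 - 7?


left-to-right (same/higher precedence on left): tree is (- (- 5 2) 7)
Prefix: - - 5 2 7


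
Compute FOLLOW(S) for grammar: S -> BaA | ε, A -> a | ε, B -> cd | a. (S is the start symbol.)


$ ∈ FOLLOW(S). For each A -> αBβ: add FIRST(β)\{ε} to FOLLOW(B); if β nullable, add FOLLOW(A).
FOLLOW(S) = {$}


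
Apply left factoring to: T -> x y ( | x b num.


Common prefix: 'x'
Factored: T -> x T', T' -> y ( | b num


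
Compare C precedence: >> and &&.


'>>' is shift (level 8); '&&' is logical AND (level 2)
Higher level binds tighter
'>>' has higher precedence than '&&'


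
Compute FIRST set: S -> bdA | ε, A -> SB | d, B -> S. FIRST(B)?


Per alternative of B: FIRST(S) = {b, ε}
FIRST(B) = {b, ε}


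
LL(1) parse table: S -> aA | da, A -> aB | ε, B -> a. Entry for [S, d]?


For [S, d]: 'd' ∈ FIRST(da)
Entry: S -> da


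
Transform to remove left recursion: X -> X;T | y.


Left-recursive alternatives: X;T; non-recursive: y
Introduce X': X -> yX', X' -> ;TX' | ε


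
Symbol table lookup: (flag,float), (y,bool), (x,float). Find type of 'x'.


Lookup 'x' → type float


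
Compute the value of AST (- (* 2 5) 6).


Evaluate inner: (* 2 5) = 10
Evaluate root: (- 10 6) = 4
Result: 4


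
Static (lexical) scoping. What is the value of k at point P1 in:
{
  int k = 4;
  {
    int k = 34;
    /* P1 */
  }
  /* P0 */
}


k declared in the same block as P1
k = 34


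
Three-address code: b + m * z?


Break into single-operator statements:
t1 = m * z
t2 = b + t1


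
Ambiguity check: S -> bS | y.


right-linear, alternatives start with distinct terminals 'b' vs 'y': unique leftmost derivation
Unambiguous


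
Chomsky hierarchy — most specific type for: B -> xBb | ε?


Single nonterminal LHS, but x^n b^n is not regular
Classification: Type 2 (Context-Free)


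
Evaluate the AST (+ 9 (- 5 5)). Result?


Evaluate inner: (- 5 5) = 0
Evaluate root: (+ 9 0) = 9
Result: 9


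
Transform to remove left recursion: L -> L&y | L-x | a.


Left-recursive alternatives: L&y, L-x; non-recursive: a
Introduce L': L -> aL', L' -> &yL' | -xL' | ε


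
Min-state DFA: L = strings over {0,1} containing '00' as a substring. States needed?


KMP-style automaton: 2 progress states + 1 absorbing accept = 3
Minimal DFA: 3 states


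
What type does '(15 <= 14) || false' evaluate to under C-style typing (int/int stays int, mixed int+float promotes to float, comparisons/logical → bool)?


Operand types: bool || bool
Rule: logical operators take bool operands and yield bool
Result type: bool


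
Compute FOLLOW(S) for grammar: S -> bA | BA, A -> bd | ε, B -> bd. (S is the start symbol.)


$ ∈ FOLLOW(S). For each A -> αBβ: add FIRST(β)\{ε} to FOLLOW(B); if β nullable, add FOLLOW(A).
FOLLOW(S) = {$}


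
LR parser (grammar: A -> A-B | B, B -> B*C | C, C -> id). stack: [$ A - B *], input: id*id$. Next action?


no handle; shift 'id'
Action: shift


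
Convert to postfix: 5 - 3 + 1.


Left to right (same or higher precedence on left)
Postfix: 5 3 - 1 +


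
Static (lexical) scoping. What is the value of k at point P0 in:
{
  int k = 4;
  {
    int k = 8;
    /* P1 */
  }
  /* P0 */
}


k declared in the same block as P0
k = 4


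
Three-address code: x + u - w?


Break into single-operator statements:
t1 = x + u
t2 = t1 - w


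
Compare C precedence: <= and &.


'<=' is relational (level 7); '&' is bitwise AND (level 5)
Higher level binds tighter
'<=' has higher precedence than '&'


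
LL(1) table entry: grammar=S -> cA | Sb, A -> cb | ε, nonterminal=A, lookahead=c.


For [A, c]: 'c' ∈ FIRST(cb)
Entry: A -> cb


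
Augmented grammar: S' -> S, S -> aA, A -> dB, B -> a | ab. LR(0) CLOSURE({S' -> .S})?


Start: S' -> .S
For each item with dot before a nonterminal B, add B -> .γ for every B-production
Closure: [S' -> .S, S -> .aA]


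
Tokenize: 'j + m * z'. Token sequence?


Scan left to right, longest-match per lexeme
Tokens: ID(j), OP(+), ID(m), OP(*), ID(z)


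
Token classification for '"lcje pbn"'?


Pattern: double-quoted sequence
Type: STRING_LITERAL


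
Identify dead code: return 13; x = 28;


statement follows a return and is unreachable
Dead: 'x = 28'


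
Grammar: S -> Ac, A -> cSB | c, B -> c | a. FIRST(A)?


Per alternative of A: FIRST(cSB) = {c}; FIRST(c) = {c}
FIRST(A) = {c}


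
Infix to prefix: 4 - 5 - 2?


left-to-right (same/higher precedence on left): tree is (- (- 4 5) 2)
Prefix: - - 4 5 2


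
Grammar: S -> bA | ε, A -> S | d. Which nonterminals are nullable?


A nonterminal is nullable iff some alternative derives ε (directly, or every symbol in it is nullable)
Nullable: {A, S}


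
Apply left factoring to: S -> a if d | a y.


Common prefix: 'a'
Factored: S -> a S', S' -> if d | y


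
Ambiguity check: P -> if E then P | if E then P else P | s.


dangling else: 'if E then if E then s else s' parses two ways
Ambiguous


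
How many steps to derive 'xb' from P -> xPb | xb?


Derivation: P => xb
Steps: 1


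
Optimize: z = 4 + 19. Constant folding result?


4 + 19 = 23 at compile time
Optimized: z = 23


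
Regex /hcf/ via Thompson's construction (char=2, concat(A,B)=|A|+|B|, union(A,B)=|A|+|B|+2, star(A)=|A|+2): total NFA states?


Syntax tree has 3 char leaf(s), 0 union(s), 0 star(s)
chars contribute 3×2 = 6; each union adds +2; each star adds +2
Total: 6 + 0 + 0 = 6 states


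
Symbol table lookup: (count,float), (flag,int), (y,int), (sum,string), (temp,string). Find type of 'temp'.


Lookup 'temp' → type string


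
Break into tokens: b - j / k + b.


Scan left to right, longest-match per lexeme
Tokens: ID(b), OP(-), ID(j), OP(/), ID(k), OP(+), ID(b)


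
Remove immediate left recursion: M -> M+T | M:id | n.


Left-recursive alternatives: M+T, M:id; non-recursive: n
Introduce M': M -> nM', M' -> +TM' | :idM' | ε


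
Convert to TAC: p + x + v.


Break into single-operator statements:
t1 = p + x
t2 = t1 + v


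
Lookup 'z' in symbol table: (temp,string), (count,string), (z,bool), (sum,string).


Lookup 'z' → type bool


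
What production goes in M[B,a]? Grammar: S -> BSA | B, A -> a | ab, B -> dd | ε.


For [B, a]: ε is nullable and 'a' ∈ FOLLOW(B)
Entry: B -> ε


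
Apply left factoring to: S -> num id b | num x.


Common prefix: 'num'
Factored: S -> num S', S' -> id b | x


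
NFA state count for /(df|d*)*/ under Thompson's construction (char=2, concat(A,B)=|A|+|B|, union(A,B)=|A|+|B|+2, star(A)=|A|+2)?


Syntax tree has 3 char leaf(s), 1 union(s), 2 star(s)
chars contribute 3×2 = 6; each union adds +2; each star adds +2
Total: 6 + 2 + 4 = 12 states


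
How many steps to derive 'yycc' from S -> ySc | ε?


Derivation: S => ySc => yyScc => yycc
Steps: 3


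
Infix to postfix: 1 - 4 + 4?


Left to right (same or higher precedence on left)
Postfix: 1 4 - 4 +


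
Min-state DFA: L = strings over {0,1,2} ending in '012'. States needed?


Track the longest suffix of input matching a prefix of '012': 4 classes (prefixes of length 0..3)
Minimal DFA: 4 states


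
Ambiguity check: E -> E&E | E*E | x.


'x&x*x' has two parse trees (no precedence encoded between & and *)
Ambiguous


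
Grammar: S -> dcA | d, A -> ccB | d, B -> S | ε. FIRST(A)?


Per alternative of A: FIRST(ccB) = {c}; FIRST(d) = {d}
FIRST(A) = {c, d}


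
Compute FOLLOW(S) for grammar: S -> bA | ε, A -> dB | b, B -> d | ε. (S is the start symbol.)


$ ∈ FOLLOW(S). For each A -> αBβ: add FIRST(β)\{ε} to FOLLOW(B); if β nullable, add FOLLOW(A).
FOLLOW(S) = {$}


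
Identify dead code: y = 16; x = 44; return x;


y is assigned but never read
Dead: 'y = 16'


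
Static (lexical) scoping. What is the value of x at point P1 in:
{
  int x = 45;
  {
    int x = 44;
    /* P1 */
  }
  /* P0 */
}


x declared in the same block as P1
x = 44


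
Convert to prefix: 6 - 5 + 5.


left-to-right (same/higher precedence on left): tree is (+ (- 6 5) 5)
Prefix: + - 6 5 5


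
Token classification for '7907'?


Pattern: digits only
Type: INTEGER_LITERAL


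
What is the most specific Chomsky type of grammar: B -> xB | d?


Right-linear: every RHS is a terminal or a terminal followed by one nonterminal
Classification: Type 3 (Regular)


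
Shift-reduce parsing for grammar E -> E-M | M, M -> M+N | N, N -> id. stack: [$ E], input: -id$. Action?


shift '-' to continue E -> E-M
Action: shift


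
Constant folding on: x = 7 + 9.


7 + 9 = 16 at compile time
Optimized: x = 16


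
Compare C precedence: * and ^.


'*' is multiplicative (level 10); '^' is bitwise XOR (level 4)
Higher level binds tighter
'*' has higher precedence than '^'


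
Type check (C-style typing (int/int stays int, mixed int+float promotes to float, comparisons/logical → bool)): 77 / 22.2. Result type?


Operand types: int / float
Rule: mixed int/float promotes to float; int/int stays int
Result type: float


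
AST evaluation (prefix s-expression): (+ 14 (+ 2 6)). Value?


Evaluate inner: (+ 2 6) = 8
Evaluate root: (+ 14 8) = 22
Result: 22


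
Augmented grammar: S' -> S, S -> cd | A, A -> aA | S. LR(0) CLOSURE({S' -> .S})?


Start: S' -> .S
For each item with dot before a nonterminal B, add B -> .γ for every B-production
Closure: [S' -> .S, S -> .cd, S -> .A, A -> .aA, A -> .S]


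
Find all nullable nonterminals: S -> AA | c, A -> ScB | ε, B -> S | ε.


A nonterminal is nullable iff some alternative derives ε (directly, or every symbol in it is nullable)
Nullable: {A, B, S}


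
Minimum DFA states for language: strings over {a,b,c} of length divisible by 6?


Track length mod 6: states 0..5, accept at 0
Minimal DFA: 6 states


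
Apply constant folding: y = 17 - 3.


17 - 3 = 14 at compile time
Optimized: y = 14


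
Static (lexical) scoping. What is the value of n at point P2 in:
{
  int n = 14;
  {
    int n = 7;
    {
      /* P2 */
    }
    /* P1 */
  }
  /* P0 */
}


P2's block does not declare n; resolves to the enclosing declaration at depth 1
n = 7


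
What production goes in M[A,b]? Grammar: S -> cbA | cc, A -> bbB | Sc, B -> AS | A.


For [A, b]: 'b' ∈ FIRST(bbB)
Entry: A -> bbB


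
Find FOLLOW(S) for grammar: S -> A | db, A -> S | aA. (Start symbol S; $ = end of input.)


$ ∈ FOLLOW(S). For each A -> αBβ: add FIRST(β)\{ε} to FOLLOW(B); if β nullable, add FOLLOW(A).
FOLLOW(S) = {$}


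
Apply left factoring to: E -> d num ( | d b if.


Common prefix: 'd'
Factored: E -> d E', E' -> num ( | b if


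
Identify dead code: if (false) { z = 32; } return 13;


condition is constant false, so the whole block is unreachable
Dead: 'if (false) { z = 32; }'


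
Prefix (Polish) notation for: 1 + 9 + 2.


left-to-right (same/higher precedence on left): tree is (+ (+ 1 9) 2)
Prefix: + + 1 9 2


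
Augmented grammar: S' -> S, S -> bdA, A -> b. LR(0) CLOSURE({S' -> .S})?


Start: S' -> .S
For each item with dot before a nonterminal B, add B -> .γ for every B-production
Closure: [S' -> .S, S -> .bdA]


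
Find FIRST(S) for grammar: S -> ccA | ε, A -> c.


Per alternative of S: FIRST(ccA) = {c}; FIRST(ε) = {ε}
FIRST(S) = {c, ε}


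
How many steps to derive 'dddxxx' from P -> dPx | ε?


Derivation: P => dPx => ddPxx => dddPxxx => dddxxx
Steps: 4


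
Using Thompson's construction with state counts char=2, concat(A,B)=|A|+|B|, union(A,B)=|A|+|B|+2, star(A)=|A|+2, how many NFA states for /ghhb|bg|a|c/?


Syntax tree has 8 char leaf(s), 3 union(s), 0 star(s)
chars contribute 8×2 = 16; each union adds +2; each star adds +2
Total: 16 + 6 + 0 = 22 states


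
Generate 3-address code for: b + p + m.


Break into single-operator statements:
t1 = b + p
t2 = t1 + m


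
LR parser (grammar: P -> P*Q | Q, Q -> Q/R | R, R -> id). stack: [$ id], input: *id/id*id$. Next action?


'id' on top is the handle for R -> id
Action: reduce (R -> id)


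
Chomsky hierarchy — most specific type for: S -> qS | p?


Right-linear: every RHS is a terminal or a terminal followed by one nonterminal
Classification: Type 3 (Regular)


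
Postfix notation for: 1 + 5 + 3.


Left to right (same or higher precedence on left)
Postfix: 1 5 + 3 +


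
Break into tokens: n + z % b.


Scan left to right, longest-match per lexeme
Tokens: ID(n), OP(+), ID(z), OP(%), ID(b)


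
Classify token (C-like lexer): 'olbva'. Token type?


Pattern: letter/underscore followed by alphanumerics, not a keyword
Type: IDENTIFIER


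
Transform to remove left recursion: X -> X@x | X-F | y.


Left-recursive alternatives: X@x, X-F; non-recursive: y
Introduce X': X -> yX', X' -> @xX' | -FX' | ε


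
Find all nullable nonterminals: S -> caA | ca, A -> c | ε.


A nonterminal is nullable iff some alternative derives ε (directly, or every symbol in it is nullable)
Nullable: {A}


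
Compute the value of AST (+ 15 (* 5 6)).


Evaluate inner: (* 5 6) = 30
Evaluate root: (+ 15 30) = 45
Result: 45


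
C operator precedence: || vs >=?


'>=' is relational (level 7); '||' is logical OR (level 1)
Higher level binds tighter
'>=' has higher precedence than '||'


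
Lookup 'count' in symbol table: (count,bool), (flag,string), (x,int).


Lookup 'count' → type bool


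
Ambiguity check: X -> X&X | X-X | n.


'n&n-n' has two parse trees (no precedence encoded between & and -)
Ambiguous


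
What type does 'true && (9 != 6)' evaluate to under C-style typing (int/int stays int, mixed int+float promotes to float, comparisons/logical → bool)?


Operand types: bool && bool
Rule: logical operators take bool operands and yield bool
Result type: bool


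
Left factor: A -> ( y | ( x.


Common prefix: '('
Factored: A -> ( A', A' -> y | x


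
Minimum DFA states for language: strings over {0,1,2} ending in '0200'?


Track the longest suffix of input matching a prefix of '0200': 5 classes (prefixes of length 0..4)
Minimal DFA: 5 states


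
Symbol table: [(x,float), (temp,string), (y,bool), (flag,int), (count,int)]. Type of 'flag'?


Lookup 'flag' → type int


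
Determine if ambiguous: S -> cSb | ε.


balanced c^n…b^n: each string has a unique parse
Unambiguous


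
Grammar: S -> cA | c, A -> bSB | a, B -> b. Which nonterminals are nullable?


A nonterminal is nullable iff some alternative derives ε (directly, or every symbol in it is nullable)
Nullable: {}


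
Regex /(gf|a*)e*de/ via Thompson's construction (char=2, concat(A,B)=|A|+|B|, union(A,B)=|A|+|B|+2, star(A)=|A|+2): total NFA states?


Syntax tree has 6 char leaf(s), 1 union(s), 2 star(s)
chars contribute 6×2 = 12; each union adds +2; each star adds +2
Total: 12 + 2 + 4 = 18 states


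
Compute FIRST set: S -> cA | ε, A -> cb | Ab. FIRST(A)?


Per alternative of A: FIRST(cb) = {c}; FIRST(Ab) = {c}
FIRST(A) = {c}


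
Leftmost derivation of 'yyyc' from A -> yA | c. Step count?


Derivation: A => yA => yyA => yyyA => yyyc
Steps: 4


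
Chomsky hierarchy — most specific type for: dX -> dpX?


LHS has context (more than one symbol) and |LHS| ≤ |RHS|
Classification: Type 1 (Context-Sensitive)


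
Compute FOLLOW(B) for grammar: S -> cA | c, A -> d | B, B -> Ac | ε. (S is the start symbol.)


$ ∈ FOLLOW(S). For each A -> αBβ: add FIRST(β)\{ε} to FOLLOW(B); if β nullable, add FOLLOW(A).
FOLLOW(B) = {$, c}


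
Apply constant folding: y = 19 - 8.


19 - 8 = 11 at compile time
Optimized: y = 11


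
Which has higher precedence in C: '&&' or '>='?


'>=' is relational (level 7); '&&' is logical AND (level 2)
Higher level binds tighter
'>=' has higher precedence than '&&'


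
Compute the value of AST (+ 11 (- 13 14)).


Evaluate inner: (- 13 14) = -1
Evaluate root: (+ 11 -1) = 10
Result: 10


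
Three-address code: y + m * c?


Break into single-operator statements:
t1 = m * c
t2 = y + t1


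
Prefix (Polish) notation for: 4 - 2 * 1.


'*' binds tighter: tree is (- 4 (* 2 1))
Prefix: - 4 * 2 1


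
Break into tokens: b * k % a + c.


Scan left to right, longest-match per lexeme
Tokens: ID(b), OP(*), ID(k), OP(%), ID(a), OP(+), ID(c)


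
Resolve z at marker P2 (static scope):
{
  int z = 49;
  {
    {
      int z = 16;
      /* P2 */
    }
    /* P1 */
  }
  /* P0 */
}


z declared in the same block as P2
z = 16


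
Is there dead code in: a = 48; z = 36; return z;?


a is assigned but never read
Dead: 'a = 48'


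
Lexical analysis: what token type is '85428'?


Pattern: digits only
Type: INTEGER_LITERAL


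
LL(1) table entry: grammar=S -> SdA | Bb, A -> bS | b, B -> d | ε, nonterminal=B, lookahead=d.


For [B, d]: 'd' ∈ FIRST(d)
Entry: B -> d


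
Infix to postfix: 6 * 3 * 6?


Left to right (same or higher precedence on left)
Postfix: 6 3 * 6 *


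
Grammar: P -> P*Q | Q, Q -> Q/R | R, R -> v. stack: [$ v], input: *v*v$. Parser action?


'v' on top is the handle for R -> v
Action: reduce (R -> v)


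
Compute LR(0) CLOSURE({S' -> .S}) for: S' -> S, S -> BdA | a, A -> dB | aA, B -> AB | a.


Start: S' -> .S
For each item with dot before a nonterminal B, add B -> .γ for every B-production
Closure: [S' -> .S, S -> .BdA, S -> .a, B -> .AB, B -> .a, A -> .dB, A -> .aA]


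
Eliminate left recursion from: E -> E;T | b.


Left-recursive alternatives: E;T; non-recursive: b
Introduce E': E -> bE', E' -> ;TE' | ε


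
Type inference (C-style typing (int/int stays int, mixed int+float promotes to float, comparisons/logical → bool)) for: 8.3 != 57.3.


Operand types: float != float
Rule: comparison yields bool
Result type: bool


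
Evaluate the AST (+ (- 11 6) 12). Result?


Evaluate inner: (- 11 6) = 5
Evaluate root: (+ 5 12) = 17
Result: 17


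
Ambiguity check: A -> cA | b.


right-linear, alternatives start with distinct terminals 'c' vs 'b': unique leftmost derivation
Unambiguous


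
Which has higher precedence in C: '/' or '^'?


'/' is multiplicative (level 10); '^' is bitwise XOR (level 4)
Higher level binds tighter
'/' has higher precedence than '^'


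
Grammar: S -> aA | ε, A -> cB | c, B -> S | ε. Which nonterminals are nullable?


A nonterminal is nullable iff some alternative derives ε (directly, or every symbol in it is nullable)
Nullable: {B, S}


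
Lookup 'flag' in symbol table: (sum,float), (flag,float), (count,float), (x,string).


Lookup 'flag' → type float


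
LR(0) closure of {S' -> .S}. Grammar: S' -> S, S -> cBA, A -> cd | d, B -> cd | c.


Start: S' -> .S
For each item with dot before a nonterminal B, add B -> .γ for every B-production
Closure: [S' -> .S, S -> .cBA]


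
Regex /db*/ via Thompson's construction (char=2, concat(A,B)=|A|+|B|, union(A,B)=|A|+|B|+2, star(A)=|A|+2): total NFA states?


Syntax tree has 2 char leaf(s), 0 union(s), 1 star(s)
chars contribute 2×2 = 4; each union adds +2; each star adds +2
Total: 4 + 0 + 2 = 6 states


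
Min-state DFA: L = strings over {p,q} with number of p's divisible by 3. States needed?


Track (count of p) mod 3: states 0..2, accept at 0
Minimal DFA: 3 states


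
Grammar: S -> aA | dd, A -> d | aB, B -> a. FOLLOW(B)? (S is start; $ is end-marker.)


$ ∈ FOLLOW(S). For each A -> αBβ: add FIRST(β)\{ε} to FOLLOW(B); if β nullable, add FOLLOW(A).
FOLLOW(B) = {$}


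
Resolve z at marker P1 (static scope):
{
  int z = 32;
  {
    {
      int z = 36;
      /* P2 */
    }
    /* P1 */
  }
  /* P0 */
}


P1's block does not declare z; resolves to the enclosing declaration at depth 0
z = 32


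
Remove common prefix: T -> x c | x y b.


Common prefix: 'x'
Factored: T -> x T', T' -> c | y b


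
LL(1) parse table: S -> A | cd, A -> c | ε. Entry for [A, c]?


For [A, c]: 'c' ∈ FIRST(c)
Entry: A -> c


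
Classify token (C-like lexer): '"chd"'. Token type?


Pattern: double-quoted sequence
Type: STRING_LITERAL


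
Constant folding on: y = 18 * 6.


18 * 6 = 108 at compile time
Optimized: y = 108


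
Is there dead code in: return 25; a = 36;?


statement follows a return and is unreachable
Dead: 'a = 36'


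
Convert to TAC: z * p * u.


Break into single-operator statements:
t1 = z * p
t2 = t1 * u


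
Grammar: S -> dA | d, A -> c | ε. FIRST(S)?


Per alternative of S: FIRST(dA) = {d}; FIRST(d) = {d}
FIRST(S) = {d}


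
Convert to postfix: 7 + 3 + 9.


Left to right (same or higher precedence on left)
Postfix: 7 3 + 9 +


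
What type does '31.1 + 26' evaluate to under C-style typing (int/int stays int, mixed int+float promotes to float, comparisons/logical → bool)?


Operand types: float + int
Rule: mixed int/float promotes to float; int/int stays int
Result type: float


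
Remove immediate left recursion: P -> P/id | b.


Left-recursive alternatives: P/id; non-recursive: b
Introduce P': P -> bP', P' -> /idP' | ε


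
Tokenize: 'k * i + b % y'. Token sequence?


Scan left to right, longest-match per lexeme
Tokens: ID(k), OP(*), ID(i), OP(+), ID(b), OP(%), ID(y)


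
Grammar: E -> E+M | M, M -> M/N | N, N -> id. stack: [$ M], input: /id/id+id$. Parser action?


shift '/' to continue M -> M/N
Action: shift


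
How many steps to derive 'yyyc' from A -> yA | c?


Derivation: A => yA => yyA => yyyA => yyyc
Steps: 4


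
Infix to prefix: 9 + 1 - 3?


left-to-right (same/higher precedence on left): tree is (- (+ 9 1) 3)
Prefix: - + 9 1 3


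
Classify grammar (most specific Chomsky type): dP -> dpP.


LHS has context (more than one symbol) and |LHS| ≤ |RHS|
Classification: Type 1 (Context-Sensitive)


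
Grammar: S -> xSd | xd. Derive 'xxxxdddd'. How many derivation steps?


Derivation: S => xSd => xxSdd => xxxSddd => xxxxdddd
Steps: 4


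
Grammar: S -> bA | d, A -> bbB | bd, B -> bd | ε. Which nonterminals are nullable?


A nonterminal is nullable iff some alternative derives ε (directly, or every symbol in it is nullable)
Nullable: {B}


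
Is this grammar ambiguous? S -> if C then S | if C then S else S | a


dangling else: 'if C then if C then a else a' parses two ways
Ambiguous


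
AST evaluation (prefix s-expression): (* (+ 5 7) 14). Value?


Evaluate inner: (+ 5 7) = 12
Evaluate root: (* 12 14) = 168
Result: 168


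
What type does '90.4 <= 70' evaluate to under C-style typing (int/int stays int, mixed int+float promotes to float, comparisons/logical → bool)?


Operand types: float <= int
Rule: comparison yields bool
Result type: bool


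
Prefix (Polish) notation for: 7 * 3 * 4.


left-to-right (same/higher precedence on left): tree is (* (* 7 3) 4)
Prefix: * * 7 3 4


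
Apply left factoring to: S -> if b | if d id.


Common prefix: 'if'
Factored: S -> if S', S' -> b | d id


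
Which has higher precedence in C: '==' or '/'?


'/' is multiplicative (level 10); '==' is equality (level 6)
Higher level binds tighter
'/' has higher precedence than '=='


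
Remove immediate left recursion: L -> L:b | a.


Left-recursive alternatives: L:b; non-recursive: a
Introduce L': L -> aL', L' -> :bL' | ε


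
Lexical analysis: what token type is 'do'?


Pattern: reserved word
Type: KEYWORD


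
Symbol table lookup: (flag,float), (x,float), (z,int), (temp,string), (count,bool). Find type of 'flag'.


Lookup 'flag' → type float


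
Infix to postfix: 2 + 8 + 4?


Left to right (same or higher precedence on left)
Postfix: 2 8 + 4 +


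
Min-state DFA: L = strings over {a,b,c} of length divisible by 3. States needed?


Track length mod 3: states 0..2, accept at 0
Minimal DFA: 3 states


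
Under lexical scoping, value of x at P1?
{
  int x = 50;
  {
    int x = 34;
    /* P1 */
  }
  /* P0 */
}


x declared in the same block as P1
x = 34


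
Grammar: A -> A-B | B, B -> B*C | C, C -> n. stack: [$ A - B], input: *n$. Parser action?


'*' can extend B; shift to build B -> B*C
Action: shift


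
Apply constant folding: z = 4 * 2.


4 * 2 = 8 at compile time
Optimized: z = 8


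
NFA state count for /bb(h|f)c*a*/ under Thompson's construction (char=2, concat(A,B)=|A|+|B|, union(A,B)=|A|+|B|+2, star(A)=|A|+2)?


Syntax tree has 6 char leaf(s), 1 union(s), 2 star(s)
chars contribute 6×2 = 12; each union adds +2; each star adds +2
Total: 12 + 2 + 4 = 18 states


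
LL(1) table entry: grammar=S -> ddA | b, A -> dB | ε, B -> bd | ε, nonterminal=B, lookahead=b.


For [B, b]: 'b' ∈ FIRST(bd)
Entry: B -> bd


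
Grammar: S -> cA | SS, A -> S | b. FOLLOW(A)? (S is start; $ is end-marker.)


$ ∈ FOLLOW(S). For each A -> αBβ: add FIRST(β)\{ε} to FOLLOW(B); if β nullable, add FOLLOW(A).
FOLLOW(A) = {$, c}


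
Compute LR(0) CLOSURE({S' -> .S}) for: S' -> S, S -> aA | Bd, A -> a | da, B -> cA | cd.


Start: S' -> .S
For each item with dot before a nonterminal B, add B -> .γ for every B-production
Closure: [S' -> .S, S -> .aA, S -> .Bd, B -> .cA, B -> .cd]


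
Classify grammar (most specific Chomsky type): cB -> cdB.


LHS has context (more than one symbol) and |LHS| ≤ |RHS|
Classification: Type 1 (Context-Sensitive)


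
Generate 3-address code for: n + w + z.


Break into single-operator statements:
t1 = n + w
t2 = t1 + z


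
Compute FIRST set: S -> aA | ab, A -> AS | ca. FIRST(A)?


Per alternative of A: FIRST(AS) = {c}; FIRST(ca) = {c}
FIRST(A) = {c}


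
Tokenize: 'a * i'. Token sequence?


Scan left to right, longest-match per lexeme
Tokens: ID(a), OP(*), ID(i)


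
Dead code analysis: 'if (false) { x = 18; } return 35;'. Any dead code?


condition is constant false, so the whole block is unreachable
Dead: 'if (false) { x = 18; }'


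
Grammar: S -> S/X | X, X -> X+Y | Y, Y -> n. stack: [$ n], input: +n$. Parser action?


'n' on top is the handle for Y -> n
Action: reduce (Y -> n)


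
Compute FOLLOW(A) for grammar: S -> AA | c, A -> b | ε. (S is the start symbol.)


$ ∈ FOLLOW(S). For each A -> αBβ: add FIRST(β)\{ε} to FOLLOW(B); if β nullable, add FOLLOW(A).
FOLLOW(A) = {$, b}


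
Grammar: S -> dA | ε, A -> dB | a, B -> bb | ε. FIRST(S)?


Per alternative of S: FIRST(dA) = {d}; FIRST(ε) = {ε}
FIRST(S) = {d, ε}


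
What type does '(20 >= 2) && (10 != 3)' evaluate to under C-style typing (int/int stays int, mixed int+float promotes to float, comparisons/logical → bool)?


Operand types: bool && bool
Rule: logical operators take bool operands and yield bool
Result type: bool


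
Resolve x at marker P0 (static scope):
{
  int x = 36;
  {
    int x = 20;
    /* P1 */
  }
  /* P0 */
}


x declared in the same block as P0
x = 36


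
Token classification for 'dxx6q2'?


Pattern: letter/underscore followed by alphanumerics, not a keyword
Type: IDENTIFIER


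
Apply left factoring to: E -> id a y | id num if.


Common prefix: 'id'
Factored: E -> id E', E' -> a y | num if


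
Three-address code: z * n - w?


Break into single-operator statements:
t1 = z * n
t2 = t1 - w


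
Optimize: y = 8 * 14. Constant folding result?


8 * 14 = 112 at compile time
Optimized: y = 112


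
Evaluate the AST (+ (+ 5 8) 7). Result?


Evaluate inner: (+ 5 8) = 13
Evaluate root: (+ 13 7) = 20
Result: 20


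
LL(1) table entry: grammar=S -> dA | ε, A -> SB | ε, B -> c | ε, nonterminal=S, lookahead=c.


For [S, c]: ε is nullable and 'c' ∈ FOLLOW(S)
Entry: S -> ε


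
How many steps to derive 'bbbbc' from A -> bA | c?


Derivation: A => bA => bbA => bbbA => bbbbA => bbbbc
Steps: 5


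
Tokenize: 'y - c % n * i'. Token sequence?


Scan left to right, longest-match per lexeme
Tokens: ID(y), OP(-), ID(c), OP(%), ID(n), OP(*), ID(i)


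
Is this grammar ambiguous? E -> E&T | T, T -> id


precedence layered via separate nonterminal T: deterministic
Unambiguous


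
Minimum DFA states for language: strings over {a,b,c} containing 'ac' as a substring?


KMP-style automaton: 2 progress states + 1 absorbing accept = 3
Minimal DFA: 3 states


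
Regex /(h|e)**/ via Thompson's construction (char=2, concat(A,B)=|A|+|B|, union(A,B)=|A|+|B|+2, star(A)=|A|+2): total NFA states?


Syntax tree has 2 char leaf(s), 1 union(s), 2 star(s)
chars contribute 2×2 = 4; each union adds +2; each star adds +2
Total: 4 + 2 + 4 = 10 states


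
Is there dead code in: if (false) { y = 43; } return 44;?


condition is constant false, so the whole block is unreachable
Dead: 'if (false) { y = 43; }'


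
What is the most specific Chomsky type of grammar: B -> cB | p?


Right-linear: every RHS is a terminal or a terminal followed by one nonterminal
Classification: Type 3 (Regular)


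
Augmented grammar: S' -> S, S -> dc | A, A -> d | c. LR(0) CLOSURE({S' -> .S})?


Start: S' -> .S
For each item with dot before a nonterminal B, add B -> .γ for every B-production
Closure: [S' -> .S, S -> .dc, S -> .A, A -> .d, A -> .c]


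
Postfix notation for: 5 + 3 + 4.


Left to right (same or higher precedence on left)
Postfix: 5 3 + 4 +


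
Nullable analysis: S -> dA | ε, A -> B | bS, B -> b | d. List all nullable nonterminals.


A nonterminal is nullable iff some alternative derives ε (directly, or every symbol in it is nullable)
Nullable: {S}


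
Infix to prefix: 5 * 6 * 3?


left-to-right (same/higher precedence on left): tree is (* (* 5 6) 3)
Prefix: * * 5 6 3


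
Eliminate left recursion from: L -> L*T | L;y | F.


Left-recursive alternatives: L*T, L;y; non-recursive: F
Introduce L': L -> FL', L' -> *TL' | ;yL' | ε


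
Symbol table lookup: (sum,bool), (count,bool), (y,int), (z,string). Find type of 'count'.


Lookup 'count' → type bool
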